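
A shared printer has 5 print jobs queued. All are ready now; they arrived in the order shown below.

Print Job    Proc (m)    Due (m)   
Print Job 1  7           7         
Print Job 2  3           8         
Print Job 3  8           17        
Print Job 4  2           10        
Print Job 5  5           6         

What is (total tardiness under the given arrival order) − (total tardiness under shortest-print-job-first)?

10

FIFO (arrival order): Print Job 1 Print Job 2 Print Job 3 Print Job 4 Print Job 5.
Print Job 1: 0→7, due 7, tardiness 0
Print Job 2: 7→10, due 8, tardiness 2
Print Job 3: 10→18, due 17, tardiness 1
Print Job 4: 18→20, due 10, tardiness 10
Print Job 5: 20→25, due 6, tardiness 19
Sum = 0+2+1+10+19 = 32.
SPT (increasing processing time): Print Job 4 Print Job 2 Print Job 5 Print Job 1 Print Job 3.
Print Job 4: 0→2, due 10, tardiness 0
Print Job 2: 2→5, due 8, tardiness 0
Print Job 5: 5→10, due 6, tardiness 4
Print Job 1: 10→17, due 7, tardiness 10
Print Job 3: 17→25, due 17, tardiness 8
Sum = 0+0+4+10+8 = 22.
Difference = 32 − 22 = 10.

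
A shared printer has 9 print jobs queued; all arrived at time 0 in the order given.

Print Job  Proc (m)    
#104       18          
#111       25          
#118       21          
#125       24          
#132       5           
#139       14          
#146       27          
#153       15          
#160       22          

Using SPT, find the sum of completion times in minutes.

712

SPT (increasing processing time): #132 #139 #153 #104 #118 #160 #125 #111 #146.
#132: 0→5
#139: 5→19
#153: 19→34
#104: 34→52
#118: 52→73
#160: 73→95
#125: 95→119
#111: 119→144
#146: 144→171
Sum = 5+19+34+52+73+95+119+144+171 = 712.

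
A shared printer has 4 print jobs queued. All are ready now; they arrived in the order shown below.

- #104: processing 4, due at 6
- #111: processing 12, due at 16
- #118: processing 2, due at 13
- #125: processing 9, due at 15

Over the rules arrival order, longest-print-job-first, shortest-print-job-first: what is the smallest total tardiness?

11

FIFO (arrival order): #104 #111 #118 #125.
#104: 0→4, due 6, tardiness 0
#111: 4→16, due 16, tardiness 0
#118: 16→18, due 13, tardiness 5
#125: 18→27, due 15, tardiness 12
Sum = 0+0+5+12 = 17.
LPT (decreasing processing time): #111 #125 #104 #118.
#111: 0→12, due 16, tardiness 0
#125: 12→21, due 15, tardiness 6
#104: 21→25, due 6, tardiness 19
#118: 25→27, due 13, tardiness 14
Sum = 0+6+19+14 = 39.
SPT (increasing processing time): #118 #104 #125 #111.
#118: 0→2, due 13, tardiness 0
#104: 2→6, due 6, tardiness 0
#125: 6→15, due 15, tardiness 0
#111: 15→27, due 16, tardiness 11
Sum = 0+0+0+11 = 11.
FIFO 17, LPT 39, SPT 11 → minimum 11.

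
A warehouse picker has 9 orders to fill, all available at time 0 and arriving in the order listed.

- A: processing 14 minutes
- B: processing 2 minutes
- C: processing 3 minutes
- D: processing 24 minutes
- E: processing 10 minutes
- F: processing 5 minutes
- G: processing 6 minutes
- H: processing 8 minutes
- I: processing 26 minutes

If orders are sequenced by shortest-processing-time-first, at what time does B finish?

SPT (increasing processing time): B C F G H E A D I.
B: 0→2

2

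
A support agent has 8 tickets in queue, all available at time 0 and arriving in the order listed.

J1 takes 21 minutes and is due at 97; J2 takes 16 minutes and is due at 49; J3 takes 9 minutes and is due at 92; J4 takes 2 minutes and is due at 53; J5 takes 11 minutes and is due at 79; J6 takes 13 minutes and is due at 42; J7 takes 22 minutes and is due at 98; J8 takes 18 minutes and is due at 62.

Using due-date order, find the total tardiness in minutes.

EDD (increasing due date): J6 J2 J4 J8 J5 J3 J1 J7.
J6: 0→13, due 42, tardiness 0
J2: 13→29, due 49, tardiness 0
J4: 29→31, due 53, tardiness 0
J8: 31→49, due 62, tardiness 0
J5: 49→60, due 79, tardiness 0
J3: 60→69, due 92, tardiness 0
J1: 69→90, due 97, tardiness 0
J7: 90→112, due 98, tardiness 14
Sum = 0+0+0+0+0+0+0+14 = 14.

14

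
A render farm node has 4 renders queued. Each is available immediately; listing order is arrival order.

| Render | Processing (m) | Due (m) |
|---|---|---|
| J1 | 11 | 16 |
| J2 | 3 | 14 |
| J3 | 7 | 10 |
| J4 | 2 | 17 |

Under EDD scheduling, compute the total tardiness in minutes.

EDD (increasing due date): J3 J2 J1 J4.
J3: 0→7, due 10, tardiness 0
J2: 7→10, due 14, tardiness 0
J1: 10→21, due 16, tardiness 5
J4: 21→23, due 17, tardiness 6
Sum = 0+0+5+6 = 11.

11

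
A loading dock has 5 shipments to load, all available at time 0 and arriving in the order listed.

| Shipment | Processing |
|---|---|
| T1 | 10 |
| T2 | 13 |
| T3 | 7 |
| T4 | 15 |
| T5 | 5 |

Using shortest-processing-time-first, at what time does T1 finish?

SPT (increasing processing time): T5 T3 T1 T2 T4.
T5: 0→5
T3: 5→12
T1: 12→22

22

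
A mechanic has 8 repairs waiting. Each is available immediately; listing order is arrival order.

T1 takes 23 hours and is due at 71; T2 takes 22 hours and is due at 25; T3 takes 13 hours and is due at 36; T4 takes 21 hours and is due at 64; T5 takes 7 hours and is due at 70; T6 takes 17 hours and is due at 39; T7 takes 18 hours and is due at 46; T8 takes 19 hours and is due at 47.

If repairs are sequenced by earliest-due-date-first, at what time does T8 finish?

89

EDD (increasing due date): T2 T3 T6 T7 T8 T4 T5 T1.
T2: 0→22
T3: 22→35
T6: 35→52
T7: 52→70
T8: 70→89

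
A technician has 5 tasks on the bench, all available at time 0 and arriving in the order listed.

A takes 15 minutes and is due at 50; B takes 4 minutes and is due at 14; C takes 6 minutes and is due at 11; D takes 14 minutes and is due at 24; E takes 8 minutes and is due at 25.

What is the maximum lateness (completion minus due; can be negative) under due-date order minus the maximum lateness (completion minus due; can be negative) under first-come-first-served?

-15

EDD (increasing due date): C B D E A.
C: 0→6, due 11, lateness -5
B: 6→10, due 14, lateness -4
D: 10→24, due 24, lateness 0
E: 24→32, due 25, lateness 7
A: 32→47, due 50, lateness -3
Maximum = 7.
FIFO (arrival order): A B C D E.
A: 0→15, due 50, lateness -35
B: 15→19, due 14, lateness 5
C: 19→25, due 11, lateness 14
D: 25→39, due 24, lateness 15
E: 39→47, due 25, lateness 22
Maximum = 22.
Difference = 7 − 22 = -15.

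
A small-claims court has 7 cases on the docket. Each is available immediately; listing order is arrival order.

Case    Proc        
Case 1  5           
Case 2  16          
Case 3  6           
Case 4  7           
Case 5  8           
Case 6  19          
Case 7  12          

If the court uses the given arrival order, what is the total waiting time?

190

FIFO (arrival order): Case 1 Case 2 Case 3 Case 4 Case 5 Case 6 Case 7.
Case 1: waits 0, runs 0→5
Case 2: waits 5, runs 5→21
Case 3: waits 21, runs 21→27
Case 4: waits 27, runs 27→34
Case 5: waits 34, runs 34→42
Case 6: waits 42, runs 42→61
Case 7: waits 61, runs 61→73
Sum = 0+5+21+27+34+42+61 = 190.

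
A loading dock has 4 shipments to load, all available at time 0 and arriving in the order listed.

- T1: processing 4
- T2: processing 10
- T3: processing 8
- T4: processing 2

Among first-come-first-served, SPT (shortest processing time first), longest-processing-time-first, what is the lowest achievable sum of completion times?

46

FIFO (arrival order): T1 T2 T3 T4.
T1: 0→4
T2: 4→14
T3: 14→22
T4: 22→24
Sum = 4+14+22+24 = 64.
SPT (increasing processing time): T4 T1 T3 T2.
T4: 0→2
T1: 2→6
T3: 6→14
T2: 14→24
Sum = 2+6+14+24 = 46.
LPT (decreasing processing time): T2 T3 T1 T4.
T2: 0→10
T3: 10→18
T1: 18→22
T4: 22→24
Sum = 10+18+22+24 = 74.
FIFO 64, SPT 46, LPT 74 → minimum 46.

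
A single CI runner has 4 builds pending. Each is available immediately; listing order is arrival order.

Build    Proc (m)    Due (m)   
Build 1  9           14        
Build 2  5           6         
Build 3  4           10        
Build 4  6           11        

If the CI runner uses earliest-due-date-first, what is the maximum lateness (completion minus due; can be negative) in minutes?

10

EDD (increasing due date): Build 2 Build 3 Build 4 Build 1.
Build 2: 0→5, due 6, lateness -1
Build 3: 5→9, due 10, lateness -1
Build 4: 9→15, due 11, lateness 4
Build 1: 15→24, due 14, lateness 10
Maximum = 10.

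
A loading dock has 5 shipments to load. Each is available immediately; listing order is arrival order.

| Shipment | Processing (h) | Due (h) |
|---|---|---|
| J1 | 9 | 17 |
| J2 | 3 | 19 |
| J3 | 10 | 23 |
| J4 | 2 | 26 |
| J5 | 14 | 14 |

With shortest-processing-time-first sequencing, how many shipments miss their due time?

SPT (increasing processing time): J4 J2 J1 J3 J5.
J4: 0→2, due 26, tardiness 0
J2: 2→5, due 19, tardiness 0
J1: 5→14, due 17, tardiness 0
J3: 14→24, due 23, tardiness 1
J5: 24→38, due 14, tardiness 24
Late shipments: 2.

2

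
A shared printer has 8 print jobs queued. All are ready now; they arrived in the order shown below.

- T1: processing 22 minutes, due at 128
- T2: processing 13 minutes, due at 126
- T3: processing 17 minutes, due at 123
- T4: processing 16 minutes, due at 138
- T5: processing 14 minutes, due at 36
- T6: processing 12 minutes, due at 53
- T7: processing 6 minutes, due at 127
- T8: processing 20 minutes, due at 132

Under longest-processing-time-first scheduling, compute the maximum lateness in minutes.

61

LPT (decreasing processing time): T1 T8 T3 T4 T5 T2 T6 T7.
T1: 0→22, due 128, lateness -106
T8: 22→42, due 132, lateness -90
T3: 42→59, due 123, lateness -64
T4: 59→75, due 138, lateness -63
T5: 75→89, due 36, lateness 53
T2: 89→102, due 126, lateness -24
T6: 102→114, due 53, lateness 61
T7: 114→120, due 127, lateness -7
Maximum = 61.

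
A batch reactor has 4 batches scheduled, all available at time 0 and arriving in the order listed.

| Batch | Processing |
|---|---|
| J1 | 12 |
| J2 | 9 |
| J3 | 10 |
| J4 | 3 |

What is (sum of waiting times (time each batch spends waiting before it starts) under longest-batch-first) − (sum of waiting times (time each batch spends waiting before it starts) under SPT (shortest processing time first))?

LPT (decreasing processing time): J1 J3 J2 J4.
J1: waits 0, runs 0→12
J3: waits 12, runs 12→22
J2: waits 22, runs 22→31
J4: waits 31, runs 31→34
Sum = 0+12+22+31 = 65.
SPT (increasing processing time): J4 J2 J3 J1.
J4: waits 0, runs 0→3
J2: waits 3, runs 3→12
J3: waits 12, runs 12→22
J1: waits 22, runs 22→34
Sum = 0+3+12+22 = 37.
Difference = 65 − 37 = 28.

28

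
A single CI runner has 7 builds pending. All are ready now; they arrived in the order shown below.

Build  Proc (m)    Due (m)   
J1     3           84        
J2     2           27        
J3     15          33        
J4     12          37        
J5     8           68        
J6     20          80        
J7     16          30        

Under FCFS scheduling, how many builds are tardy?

1

FIFO (arrival order): J1 J2 J3 J4 J5 J6 J7.
J1: 0→3, due 84, tardiness 0
J2: 3→5, due 27, tardiness 0
J3: 5→20, due 33, tardiness 0
J4: 20→32, due 37, tardiness 0
J5: 32→40, due 68, tardiness 0
J6: 40→60, due 80, tardiness 0
J7: 60→76, due 30, tardiness 46
Late builds: 1.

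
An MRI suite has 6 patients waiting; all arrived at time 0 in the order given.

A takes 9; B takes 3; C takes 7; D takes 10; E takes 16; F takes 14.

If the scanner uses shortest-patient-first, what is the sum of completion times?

163

SPT (increasing processing time): B C A D F E.
B: 0→3
C: 3→10
A: 10→19
D: 19→29
F: 29→43
E: 43→59
Sum = 3+10+19+29+43+59 = 163.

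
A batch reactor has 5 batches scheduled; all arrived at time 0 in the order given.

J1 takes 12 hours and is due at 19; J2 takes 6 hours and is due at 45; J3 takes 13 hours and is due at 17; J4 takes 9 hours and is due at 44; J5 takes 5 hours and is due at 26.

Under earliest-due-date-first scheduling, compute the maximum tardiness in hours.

6

EDD (increasing due date): J3 J1 J5 J4 J2.
J3: 0→13, due 17, tardiness 0
J1: 13→25, due 19, tardiness 6
J5: 25→30, due 26, tardiness 4
J4: 30→39, due 44, tardiness 0
J2: 39→45, due 45, tardiness 0
Maximum = 6.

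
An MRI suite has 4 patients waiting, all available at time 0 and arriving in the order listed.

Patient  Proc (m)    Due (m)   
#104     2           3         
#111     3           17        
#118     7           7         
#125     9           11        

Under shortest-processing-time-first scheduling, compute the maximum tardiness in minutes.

SPT (increasing processing time): #104 #111 #118 #125.
#104: 0→2, due 3, tardiness 0
#111: 2→5, due 17, tardiness 0
#118: 5→12, due 7, tardiness 5
#125: 12→21, due 11, tardiness 10
Maximum = 10.

10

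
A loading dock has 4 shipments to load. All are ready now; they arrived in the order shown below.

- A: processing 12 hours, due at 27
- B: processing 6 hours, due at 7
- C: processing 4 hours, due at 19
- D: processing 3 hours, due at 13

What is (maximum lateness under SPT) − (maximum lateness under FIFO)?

-6

SPT (increasing processing time): D C B A.
D: 0→3, due 13, lateness -10
C: 3→7, due 19, lateness -12
B: 7→13, due 7, lateness 6
A: 13→25, due 27, lateness -2
Maximum = 6.
FIFO (arrival order): A B C D.
A: 0→12, due 27, lateness -15
B: 12→18, due 7, lateness 11
C: 18→22, due 19, lateness 3
D: 22→25, due 13, lateness 12
Maximum = 12.
Difference = 6 − 12 = -6.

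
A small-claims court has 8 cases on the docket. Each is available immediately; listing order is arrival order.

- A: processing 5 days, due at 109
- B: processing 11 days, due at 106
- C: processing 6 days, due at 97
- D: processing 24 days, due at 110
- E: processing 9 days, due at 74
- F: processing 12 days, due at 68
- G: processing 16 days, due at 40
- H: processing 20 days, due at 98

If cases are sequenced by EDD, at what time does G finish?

16

EDD (increasing due date): G F E C H B A D.
G: 0→16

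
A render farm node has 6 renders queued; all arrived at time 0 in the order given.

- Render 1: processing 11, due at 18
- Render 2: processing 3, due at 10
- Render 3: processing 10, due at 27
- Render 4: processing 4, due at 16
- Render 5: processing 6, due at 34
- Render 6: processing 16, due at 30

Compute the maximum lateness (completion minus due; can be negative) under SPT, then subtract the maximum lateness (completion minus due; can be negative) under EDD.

4

SPT (increasing processing time): Render 2 Render 4 Render 5 Render 3 Render 1 Render 6.
Render 2: 0→3, due 10, lateness -7
Render 4: 3→7, due 16, lateness -9
Render 5: 7→13, due 34, lateness -21
Render 3: 13→23, due 27, lateness -4
Render 1: 23→34, due 18, lateness 16
Render 6: 34→50, due 30, lateness 20
Maximum = 20.
EDD (increasing due date): Render 2 Render 4 Render 1 Render 3 Render 6 Render 5.
Render 2: 0→3, due 10, lateness -7
Render 4: 3→7, due 16, lateness -9
Render 1: 7→18, due 18, lateness 0
Render 3: 18→28, due 27, lateness 1
Render 6: 28→44, due 30, lateness 14
Render 5: 44→50, due 34, lateness 16
Maximum = 16.
Difference = 20 − 16 = 4.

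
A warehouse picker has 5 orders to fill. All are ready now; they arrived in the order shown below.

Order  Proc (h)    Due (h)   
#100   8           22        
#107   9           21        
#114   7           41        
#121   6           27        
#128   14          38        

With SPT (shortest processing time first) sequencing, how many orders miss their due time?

2

SPT (increasing processing time): #121 #114 #100 #107 #128.
#121: 0→6, due 27, tardiness 0
#114: 6→13, due 41, tardiness 0
#100: 13→21, due 22, tardiness 0
#107: 21→30, due 21, tardiness 9
#128: 30→44, due 38, tardiness 6
Late orders: 2.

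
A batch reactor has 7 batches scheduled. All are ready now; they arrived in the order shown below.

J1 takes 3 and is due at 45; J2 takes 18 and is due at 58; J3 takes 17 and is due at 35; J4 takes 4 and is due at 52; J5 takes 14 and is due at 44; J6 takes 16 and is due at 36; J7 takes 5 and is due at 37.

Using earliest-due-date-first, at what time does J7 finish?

EDD (increasing due date): J3 J6 J7 J5 J1 J4 J2.
J3: 0→17
J6: 17→33
J7: 33→38

38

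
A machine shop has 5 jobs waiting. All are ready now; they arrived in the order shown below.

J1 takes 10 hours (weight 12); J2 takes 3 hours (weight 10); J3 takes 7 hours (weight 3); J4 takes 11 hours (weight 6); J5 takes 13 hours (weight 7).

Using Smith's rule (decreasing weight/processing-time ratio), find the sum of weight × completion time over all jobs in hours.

WSPT (decreasing weight/processing-time ratio): J2 J1 J4 J5 J3.
J2: finishes 3, weight 10, w·C = 30
J1: finishes 13, weight 12, w·C = 156
J4: finishes 24, weight 6, w·C = 144
J5: finishes 37, weight 7, w·C = 259
J3: finishes 44, weight 3, w·C = 132
Sum = 30+156+144+259+132 = 721.

721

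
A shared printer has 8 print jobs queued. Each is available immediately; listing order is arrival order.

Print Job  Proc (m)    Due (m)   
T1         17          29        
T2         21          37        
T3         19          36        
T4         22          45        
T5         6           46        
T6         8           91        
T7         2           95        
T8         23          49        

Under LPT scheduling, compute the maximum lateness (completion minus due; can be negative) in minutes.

73

LPT (decreasing processing time): T8 T4 T2 T3 T1 T6 T5 T7.
T8: 0→23, due 49, lateness -26
T4: 23→45, due 45, lateness 0
T2: 45→66, due 37, lateness 29
T3: 66→85, due 36, lateness 49
T1: 85→102, due 29, lateness 73
T6: 102→110, due 91, lateness 19
T5: 110→116, due 46, lateness 70
T7: 116→118, due 95, lateness 23
Maximum = 73.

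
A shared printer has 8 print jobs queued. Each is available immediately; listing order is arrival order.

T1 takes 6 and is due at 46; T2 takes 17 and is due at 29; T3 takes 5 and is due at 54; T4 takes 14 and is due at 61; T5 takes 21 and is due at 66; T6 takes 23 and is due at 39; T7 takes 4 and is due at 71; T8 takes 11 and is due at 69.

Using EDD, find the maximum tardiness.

EDD (increasing due date): T2 T6 T1 T3 T4 T5 T8 T7.
T2: 0→17, due 29, tardiness 0
T6: 17→40, due 39, tardiness 1
T1: 40→46, due 46, tardiness 0
T3: 46→51, due 54, tardiness 0
T4: 51→65, due 61, tardiness 4
T5: 65→86, due 66, tardiness 20
T8: 86→97, due 69, tardiness 28
T7: 97→101, due 71, tardiness 30
Maximum = 30.

30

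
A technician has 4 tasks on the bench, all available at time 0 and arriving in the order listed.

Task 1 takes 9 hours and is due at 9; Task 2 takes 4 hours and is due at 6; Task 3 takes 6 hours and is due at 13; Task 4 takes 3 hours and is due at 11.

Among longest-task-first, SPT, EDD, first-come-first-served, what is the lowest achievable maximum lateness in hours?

9

LPT (decreasing processing time): Task 1 Task 3 Task 2 Task 4.
Task 1: 0→9, due 9, lateness 0
Task 3: 9→15, due 13, lateness 2
Task 2: 15→19, due 6, lateness 13
Task 4: 19→22, due 11, lateness 11
Maximum = 13.
SPT (increasing processing time): Task 4 Task 2 Task 3 Task 1.
Task 4: 0→3, due 11, lateness -8
Task 2: 3→7, due 6, lateness 1
Task 3: 7→13, due 13, lateness 0
Task 1: 13→22, due 9, lateness 13
Maximum = 13.
EDD (increasing due date): Task 2 Task 1 Task 4 Task 3.
Task 2: 0→4, due 6, lateness -2
Task 1: 4→13, due 9, lateness 4
Task 4: 13→16, due 11, lateness 5
Task 3: 16→22, due 13, lateness 9
Maximum = 9.
FIFO (arrival order): Task 1 Task 2 Task 3 Task 4.
Task 1: 0→9, due 9, lateness 0
Task 2: 9→13, due 6, lateness 7
Task 3: 13→19, due 13, lateness 6
Task 4: 19→22, due 11, lateness 11
Maximum = 11.
LPT 13, SPT 13, EDD 9, FIFO 11 → minimum 9.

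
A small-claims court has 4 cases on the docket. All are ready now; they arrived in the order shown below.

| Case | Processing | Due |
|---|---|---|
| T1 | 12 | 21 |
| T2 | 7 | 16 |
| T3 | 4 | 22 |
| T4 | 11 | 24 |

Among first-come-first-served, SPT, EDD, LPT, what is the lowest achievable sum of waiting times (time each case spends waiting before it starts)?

FIFO (arrival order): T1 T2 T3 T4.
T1: waits 0, runs 0→12
T2: waits 12, runs 12→19
T3: waits 19, runs 19→23
T4: waits 23, runs 23→34
Sum = 0+12+19+23 = 54.
SPT (increasing processing time): T3 T2 T4 T1.
T3: waits 0, runs 0→4
T2: waits 4, runs 4→11
T4: waits 11, runs 11→22
T1: waits 22, runs 22→34
Sum = 0+4+11+22 = 37.
EDD (increasing due date): T2 T1 T3 T4.
T2: waits 0, runs 0→7
T1: waits 7, runs 7→19
T3: waits 19, runs 19→23
T4: waits 23, runs 23→34
Sum = 0+7+19+23 = 49.
LPT (decreasing processing time): T1 T4 T2 T3.
T1: waits 0, runs 0→12
T4: waits 12, runs 12→23
T2: waits 23, runs 23→30
T3: waits 30, runs 30→34
Sum = 0+12+23+30 = 65.
FIFO 54, SPT 37, EDD 49, LPT 65 → minimum 37.

37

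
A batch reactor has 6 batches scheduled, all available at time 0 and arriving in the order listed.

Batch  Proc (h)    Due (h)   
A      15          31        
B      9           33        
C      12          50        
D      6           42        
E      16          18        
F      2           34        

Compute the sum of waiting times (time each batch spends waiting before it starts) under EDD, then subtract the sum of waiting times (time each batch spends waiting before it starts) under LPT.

EDD (increasing due date): E A B F D C.
E: waits 0, runs 0→16
A: waits 16, runs 16→31
B: waits 31, runs 31→40
F: waits 40, runs 40→42
D: waits 42, runs 42→48
C: waits 48, runs 48→60
Sum = 0+16+31+40+42+48 = 177.
LPT (decreasing processing time): E A C B D F.
E: waits 0, runs 0→16
A: waits 16, runs 16→31
C: waits 31, runs 31→43
B: waits 43, runs 43→52
D: waits 52, runs 52→58
F: waits 58, runs 58→60
Sum = 0+16+31+43+52+58 = 200.
Difference = 177 − 200 = -23.

-23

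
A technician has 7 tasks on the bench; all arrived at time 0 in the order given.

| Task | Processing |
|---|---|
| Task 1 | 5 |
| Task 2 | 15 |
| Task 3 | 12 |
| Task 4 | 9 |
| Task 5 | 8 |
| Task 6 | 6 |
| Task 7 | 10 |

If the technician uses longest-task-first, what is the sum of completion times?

LPT (decreasing processing time): Task 2 Task 3 Task 7 Task 4 Task 5 Task 6 Task 1.
Task 2: 0→15
Task 3: 15→27
Task 7: 27→37
Task 4: 37→46
Task 5: 46→54
Task 6: 54→60
Task 1: 60→65
Sum = 15+27+37+46+54+60+65 = 304.

304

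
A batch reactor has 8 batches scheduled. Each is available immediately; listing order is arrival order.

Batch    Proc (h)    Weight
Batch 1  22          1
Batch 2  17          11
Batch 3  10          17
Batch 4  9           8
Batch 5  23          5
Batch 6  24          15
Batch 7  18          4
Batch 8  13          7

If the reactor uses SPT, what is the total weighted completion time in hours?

SPT (increasing processing time): Batch 4 Batch 3 Batch 8 Batch 2 Batch 7 Batch 1 Batch 5 Batch 6.
Batch 4: finishes 9, weight 8, w·C = 72
Batch 3: finishes 19, weight 17, w·C = 323
Batch 8: finishes 32, weight 7, w·C = 224
Batch 2: finishes 49, weight 11, w·C = 539
Batch 7: finishes 67, weight 4, w·C = 268
Batch 1: finishes 89, weight 1, w·C = 89
Batch 5: finishes 112, weight 5, w·C = 560
Batch 6: finishes 136, weight 15, w·C = 2040
Sum = 72+323+224+539+268+89+560+2040 = 4115.

4115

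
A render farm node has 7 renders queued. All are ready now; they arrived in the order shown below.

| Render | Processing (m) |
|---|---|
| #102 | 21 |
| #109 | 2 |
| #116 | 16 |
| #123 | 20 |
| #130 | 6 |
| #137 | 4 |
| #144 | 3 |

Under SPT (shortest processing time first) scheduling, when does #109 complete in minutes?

SPT (increasing processing time): #109 #144 #137 #130 #116 #123 #102.
#109: 0→2

2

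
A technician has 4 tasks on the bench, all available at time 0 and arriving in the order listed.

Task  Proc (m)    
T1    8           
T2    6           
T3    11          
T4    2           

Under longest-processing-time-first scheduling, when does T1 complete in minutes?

LPT (decreasing processing time): T3 T1 T2 T4.
T3: 0→11
T1: 11→19

19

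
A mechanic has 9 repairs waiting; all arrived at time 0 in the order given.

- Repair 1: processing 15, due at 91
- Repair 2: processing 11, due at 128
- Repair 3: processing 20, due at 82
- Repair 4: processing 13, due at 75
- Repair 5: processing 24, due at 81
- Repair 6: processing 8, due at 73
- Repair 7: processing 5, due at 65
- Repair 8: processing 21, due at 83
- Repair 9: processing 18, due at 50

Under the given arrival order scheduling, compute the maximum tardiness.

FIFO (arrival order): Repair 1 Repair 2 Repair 3 Repair 4 Repair 5 Repair 6 Repair 7 Repair 8 Repair 9.
Repair 1: 0→15, due 91, tardiness 0
Repair 2: 15→26, due 128, tardiness 0
Repair 3: 26→46, due 82, tardiness 0
Repair 4: 46→59, due 75, tardiness 0
Repair 5: 59→83, due 81, tardiness 2
Repair 6: 83→91, due 73, tardiness 18
Repair 7: 91→96, due 65, tardiness 31
Repair 8: 96→117, due 83, tardiness 34
Repair 9: 117→135, due 50, tardiness 85
Maximum = 85.

85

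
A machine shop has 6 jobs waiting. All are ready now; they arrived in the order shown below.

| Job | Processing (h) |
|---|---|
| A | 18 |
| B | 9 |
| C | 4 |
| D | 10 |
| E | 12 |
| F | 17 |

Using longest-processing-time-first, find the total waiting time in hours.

223

LPT (decreasing processing time): A F E D B C.
A: waits 0, runs 0→18
F: waits 18, runs 18→35
E: waits 35, runs 35→47
D: waits 47, runs 47→57
B: waits 57, runs 57→66
C: waits 66, runs 66→70
Sum = 0+18+35+47+57+66 = 223.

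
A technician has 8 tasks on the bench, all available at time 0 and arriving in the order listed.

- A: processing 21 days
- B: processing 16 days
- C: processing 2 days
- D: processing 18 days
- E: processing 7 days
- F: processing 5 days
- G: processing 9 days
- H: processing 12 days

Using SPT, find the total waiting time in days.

201

SPT (increasing processing time): C F E G H B D A.
C: waits 0, runs 0→2
F: waits 2, runs 2→7
E: waits 7, runs 7→14
G: waits 14, runs 14→23
H: waits 23, runs 23→35
B: waits 35, runs 35→51
D: waits 51, runs 51→69
A: waits 69, runs 69→90
Sum = 0+2+7+14+23+35+51+69 = 201.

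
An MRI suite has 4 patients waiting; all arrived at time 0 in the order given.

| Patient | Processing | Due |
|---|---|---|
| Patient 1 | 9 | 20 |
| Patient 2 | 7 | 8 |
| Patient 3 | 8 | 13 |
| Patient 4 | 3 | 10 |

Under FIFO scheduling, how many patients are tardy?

FIFO (arrival order): Patient 1 Patient 2 Patient 3 Patient 4.
Patient 1: 0→9, due 20, tardiness 0
Patient 2: 9→16, due 8, tardiness 8
Patient 3: 16→24, due 13, tardiness 11
Patient 4: 24→27, due 10, tardiness 17
Late patients: 3.

3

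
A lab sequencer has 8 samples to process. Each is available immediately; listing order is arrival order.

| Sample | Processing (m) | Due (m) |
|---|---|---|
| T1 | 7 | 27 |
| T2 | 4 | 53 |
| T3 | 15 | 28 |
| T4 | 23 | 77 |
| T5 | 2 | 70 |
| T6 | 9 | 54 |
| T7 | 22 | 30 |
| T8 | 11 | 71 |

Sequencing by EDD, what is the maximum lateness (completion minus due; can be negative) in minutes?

EDD (increasing due date): T1 T3 T7 T2 T6 T5 T8 T4.
T1: 0→7, due 27, lateness -20
T3: 7→22, due 28, lateness -6
T7: 22→44, due 30, lateness 14
T2: 44→48, due 53, lateness -5
T6: 48→57, due 54, lateness 3
T5: 57→59, due 70, lateness -11
T8: 59→70, due 71, lateness -1
T4: 70→93, due 77, lateness 16
Maximum = 16.

16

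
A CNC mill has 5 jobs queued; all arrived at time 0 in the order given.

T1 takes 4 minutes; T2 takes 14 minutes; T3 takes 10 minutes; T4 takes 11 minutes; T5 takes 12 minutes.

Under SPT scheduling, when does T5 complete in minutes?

SPT (increasing processing time): T1 T3 T4 T5 T2.
T1: 0→4
T3: 4→14
T4: 14→25
T5: 25→37

37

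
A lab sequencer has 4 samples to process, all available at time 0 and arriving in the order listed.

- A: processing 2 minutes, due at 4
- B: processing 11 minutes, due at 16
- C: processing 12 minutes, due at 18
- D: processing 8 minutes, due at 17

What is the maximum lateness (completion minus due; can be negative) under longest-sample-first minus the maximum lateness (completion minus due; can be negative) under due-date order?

14

LPT (decreasing processing time): C B D A.
C: 0→12, due 18, lateness -6
B: 12→23, due 16, lateness 7
D: 23→31, due 17, lateness 14
A: 31→33, due 4, lateness 29
Maximum = 29.
EDD (increasing due date): A B D C.
A: 0→2, due 4, lateness -2
B: 2→13, due 16, lateness -3
D: 13→21, due 17, lateness 4
C: 21→33, due 18, lateness 15
Maximum = 15.
Difference = 29 − 15 = 14.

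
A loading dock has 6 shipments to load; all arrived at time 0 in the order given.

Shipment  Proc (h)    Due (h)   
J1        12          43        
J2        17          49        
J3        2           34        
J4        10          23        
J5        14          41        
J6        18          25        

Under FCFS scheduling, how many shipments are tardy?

FIFO (arrival order): J1 J2 J3 J4 J5 J6.
J1: 0→12, due 43, tardiness 0
J2: 12→29, due 49, tardiness 0
J3: 29→31, due 34, tardiness 0
J4: 31→41, due 23, tardiness 18
J5: 41→55, due 41, tardiness 14
J6: 55→73, due 25, tardiness 48
Late shipments: 3.

3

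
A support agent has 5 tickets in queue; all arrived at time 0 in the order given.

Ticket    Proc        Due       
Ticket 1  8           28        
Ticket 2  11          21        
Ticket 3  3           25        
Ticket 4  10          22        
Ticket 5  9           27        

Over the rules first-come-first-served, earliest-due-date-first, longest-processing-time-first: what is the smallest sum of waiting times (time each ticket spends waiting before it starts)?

81

FIFO (arrival order): Ticket 1 Ticket 2 Ticket 3 Ticket 4 Ticket 5.
Ticket 1: waits 0, runs 0→8
Ticket 2: waits 8, runs 8→19
Ticket 3: waits 19, runs 19→22
Ticket 4: waits 22, runs 22→32
Ticket 5: waits 32, runs 32→41
Sum = 0+8+19+22+32 = 81.
EDD (increasing due date): Ticket 2 Ticket 4 Ticket 3 Ticket 5 Ticket 1.
Ticket 2: waits 0, runs 0→11
Ticket 4: waits 11, runs 11→21
Ticket 3: waits 21, runs 21→24
Ticket 5: waits 24, runs 24→33
Ticket 1: waits 33, runs 33→41
Sum = 0+11+21+24+33 = 89.
LPT (decreasing processing time): Ticket 2 Ticket 4 Ticket 5 Ticket 1 Ticket 3.
Ticket 2: waits 0, runs 0→11
Ticket 4: waits 11, runs 11→21
Ticket 5: waits 21, runs 21→30
Ticket 1: waits 30, runs 30→38
Ticket 3: waits 38, runs 38→41
Sum = 0+11+21+30+38 = 100.
FIFO 81, EDD 89, LPT 100 → minimum 81.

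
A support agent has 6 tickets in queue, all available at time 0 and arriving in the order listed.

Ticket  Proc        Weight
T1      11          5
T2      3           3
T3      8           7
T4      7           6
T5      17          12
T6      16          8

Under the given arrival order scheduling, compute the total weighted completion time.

1473

FIFO (arrival order): T1 T2 T3 T4 T5 T6.
T1: finishes 11, weight 5, w·C = 55
T2: finishes 14, weight 3, w·C = 42
T3: finishes 22, weight 7, w·C = 154
T4: finishes 29, weight 6, w·C = 174
T5: finishes 46, weight 12, w·C = 552
T6: finishes 62, weight 8, w·C = 496
Sum = 55+42+154+174+552+496 = 1473.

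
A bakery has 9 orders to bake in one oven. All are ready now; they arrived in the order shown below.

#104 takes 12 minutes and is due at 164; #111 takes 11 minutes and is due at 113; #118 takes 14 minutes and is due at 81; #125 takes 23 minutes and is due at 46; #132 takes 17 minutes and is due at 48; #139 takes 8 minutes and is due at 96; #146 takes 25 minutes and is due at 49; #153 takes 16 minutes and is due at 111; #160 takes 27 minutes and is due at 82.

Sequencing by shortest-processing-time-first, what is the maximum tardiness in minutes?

SPT (increasing processing time): #139 #111 #104 #118 #153 #132 #125 #146 #160.
#139: 0→8, due 96, tardiness 0
#111: 8→19, due 113, tardiness 0
#104: 19→31, due 164, tardiness 0
#118: 31→45, due 81, tardiness 0
#153: 45→61, due 111, tardiness 0
#132: 61→78, due 48, tardiness 30
#125: 78→101, due 46, tardiness 55
#146: 101→126, due 49, tardiness 77
#160: 126→153, due 82, tardiness 71
Maximum = 77.

77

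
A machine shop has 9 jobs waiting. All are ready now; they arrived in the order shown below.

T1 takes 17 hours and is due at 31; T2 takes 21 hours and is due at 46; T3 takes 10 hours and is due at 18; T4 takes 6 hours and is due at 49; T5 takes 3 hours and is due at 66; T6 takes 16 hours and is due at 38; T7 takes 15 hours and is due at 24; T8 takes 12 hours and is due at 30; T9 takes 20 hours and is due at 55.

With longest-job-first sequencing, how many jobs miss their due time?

LPT (decreasing processing time): T2 T9 T1 T6 T7 T8 T3 T4 T5.
T2: 0→21, due 46, tardiness 0
T9: 21→41, due 55, tardiness 0
T1: 41→58, due 31, tardiness 27
T6: 58→74, due 38, tardiness 36
T7: 74→89, due 24, tardiness 65
T8: 89→101, due 30, tardiness 71
T3: 101→111, due 18, tardiness 93
T4: 111→117, due 49, tardiness 68
T5: 117→120, due 66, tardiness 54
Late jobs: 7.

7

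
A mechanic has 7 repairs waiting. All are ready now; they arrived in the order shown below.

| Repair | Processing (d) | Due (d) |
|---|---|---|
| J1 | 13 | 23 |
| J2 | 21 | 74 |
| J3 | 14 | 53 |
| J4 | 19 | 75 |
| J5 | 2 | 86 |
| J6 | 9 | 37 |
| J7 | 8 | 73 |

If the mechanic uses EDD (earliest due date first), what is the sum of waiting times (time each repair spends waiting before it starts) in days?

EDD (increasing due date): J1 J6 J3 J7 J2 J4 J5.
J1: waits 0, runs 0→13
J6: waits 13, runs 13→22
J3: waits 22, runs 22→36
J7: waits 36, runs 36→44
J2: waits 44, runs 44→65
J4: waits 65, runs 65→84
J5: waits 84, runs 84→86
Sum = 0+13+22+36+44+65+84 = 264.

264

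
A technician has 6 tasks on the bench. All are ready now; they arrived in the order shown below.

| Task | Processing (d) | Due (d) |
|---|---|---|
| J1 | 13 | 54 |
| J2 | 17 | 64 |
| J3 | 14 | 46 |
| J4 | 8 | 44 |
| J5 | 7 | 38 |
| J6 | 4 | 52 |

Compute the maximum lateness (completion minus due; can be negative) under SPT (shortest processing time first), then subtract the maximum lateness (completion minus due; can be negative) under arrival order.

-21

SPT (increasing processing time): J6 J5 J4 J1 J3 J2.
J6: 0→4, due 52, lateness -48
J5: 4→11, due 38, lateness -27
J4: 11→19, due 44, lateness -25
J1: 19→32, due 54, lateness -22
J3: 32→46, due 46, lateness 0
J2: 46→63, due 64, lateness -1
Maximum = 0.
FIFO (arrival order): J1 J2 J3 J4 J5 J6.
J1: 0→13, due 54, lateness -41
J2: 13→30, due 64, lateness -34
J3: 30→44, due 46, lateness -2
J4: 44→52, due 44, lateness 8
J5: 52→59, due 38, lateness 21
J6: 59→63, due 52, lateness 11
Maximum = 21.
Difference = 0 − 21 = -21.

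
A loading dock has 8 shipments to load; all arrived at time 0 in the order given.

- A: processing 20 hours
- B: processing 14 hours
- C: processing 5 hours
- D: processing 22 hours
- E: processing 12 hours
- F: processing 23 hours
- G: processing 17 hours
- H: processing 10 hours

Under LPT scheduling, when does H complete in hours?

118

LPT (decreasing processing time): F D A G B E H C.
F: 0→23
D: 23→45
A: 45→65
G: 65→82
B: 82→96
E: 96→108
H: 108→118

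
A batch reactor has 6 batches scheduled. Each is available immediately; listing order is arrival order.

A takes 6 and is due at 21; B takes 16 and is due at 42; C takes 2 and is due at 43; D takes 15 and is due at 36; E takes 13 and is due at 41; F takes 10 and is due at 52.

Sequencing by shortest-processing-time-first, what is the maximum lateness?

20

SPT (increasing processing time): C A F E D B.
C: 0→2, due 43, lateness -41
A: 2→8, due 21, lateness -13
F: 8→18, due 52, lateness -34
E: 18→31, due 41, lateness -10
D: 31→46, due 36, lateness 10
B: 46→62, due 42, lateness 20
Maximum = 20.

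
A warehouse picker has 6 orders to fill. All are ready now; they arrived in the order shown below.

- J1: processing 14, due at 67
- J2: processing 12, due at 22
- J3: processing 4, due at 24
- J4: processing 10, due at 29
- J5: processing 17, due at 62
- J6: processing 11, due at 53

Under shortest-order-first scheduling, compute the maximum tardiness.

SPT (increasing processing time): J3 J4 J6 J2 J1 J5.
J3: 0→4, due 24, tardiness 0
J4: 4→14, due 29, tardiness 0
J6: 14→25, due 53, tardiness 0
J2: 25→37, due 22, tardiness 15
J1: 37→51, due 67, tardiness 0
J5: 51→68, due 62, tardiness 6
Maximum = 15.

15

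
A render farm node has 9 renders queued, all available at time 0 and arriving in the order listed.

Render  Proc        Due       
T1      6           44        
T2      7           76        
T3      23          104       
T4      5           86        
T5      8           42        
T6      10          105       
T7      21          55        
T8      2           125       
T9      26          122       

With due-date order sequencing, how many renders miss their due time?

0

EDD (increasing due date): T5 T1 T7 T2 T4 T3 T6 T9 T8.
T5: 0→8, due 42, tardiness 0
T1: 8→14, due 44, tardiness 0
T7: 14→35, due 55, tardiness 0
T2: 35→42, due 76, tardiness 0
T4: 42→47, due 86, tardiness 0
T3: 47→70, due 104, tardiness 0
T6: 70→80, due 105, tardiness 0
T9: 80→106, due 122, tardiness 0
T8: 106→108, due 125, tardiness 0
Late renders: 0.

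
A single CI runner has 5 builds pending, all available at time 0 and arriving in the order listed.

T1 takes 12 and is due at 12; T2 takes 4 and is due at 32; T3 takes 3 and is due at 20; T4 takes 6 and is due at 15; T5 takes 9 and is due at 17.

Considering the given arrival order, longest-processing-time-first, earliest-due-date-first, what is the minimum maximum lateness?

10

FIFO (arrival order): T1 T2 T3 T4 T5.
T1: 0→12, due 12, lateness 0
T2: 12→16, due 32, lateness -16
T3: 16→19, due 20, lateness -1
T4: 19→25, due 15, lateness 10
T5: 25→34, due 17, lateness 17
Maximum = 17.
LPT (decreasing processing time): T1 T5 T4 T2 T3.
T1: 0→12, due 12, lateness 0
T5: 12→21, due 17, lateness 4
T4: 21→27, due 15, lateness 12
T2: 27→31, due 32, lateness -1
T3: 31→34, due 20, lateness 14
Maximum = 14.
EDD (increasing due date): T1 T4 T5 T3 T2.
T1: 0→12, due 12, lateness 0
T4: 12→18, due 15, lateness 3
T5: 18→27, due 17, lateness 10
T3: 27→30, due 20, lateness 10
T2: 30→34, due 32, lateness 2
Maximum = 10.
FIFO 17, LPT 14, EDD 10 → minimum 10.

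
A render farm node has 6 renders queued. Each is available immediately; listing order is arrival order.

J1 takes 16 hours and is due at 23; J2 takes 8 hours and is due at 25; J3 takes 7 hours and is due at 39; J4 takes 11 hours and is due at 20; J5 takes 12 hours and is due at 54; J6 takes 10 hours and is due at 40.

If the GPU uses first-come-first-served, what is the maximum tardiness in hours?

24

FIFO (arrival order): J1 J2 J3 J4 J5 J6.
J1: 0→16, due 23, tardiness 0
J2: 16→24, due 25, tardiness 0
J3: 24→31, due 39, tardiness 0
J4: 31→42, due 20, tardiness 22
J5: 42→54, due 54, tardiness 0
J6: 54→64, due 40, tardiness 24
Maximum = 24.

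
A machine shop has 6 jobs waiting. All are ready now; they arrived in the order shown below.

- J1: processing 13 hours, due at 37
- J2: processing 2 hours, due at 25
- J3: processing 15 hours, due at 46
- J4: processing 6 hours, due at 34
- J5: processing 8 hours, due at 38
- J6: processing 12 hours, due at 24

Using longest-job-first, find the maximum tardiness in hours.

LPT (decreasing processing time): J3 J1 J6 J5 J4 J2.
J3: 0→15, due 46, tardiness 0
J1: 15→28, due 37, tardiness 0
J6: 28→40, due 24, tardiness 16
J5: 40→48, due 38, tardiness 10
J4: 48→54, due 34, tardiness 20
J2: 54→56, due 25, tardiness 31
Maximum = 31.

31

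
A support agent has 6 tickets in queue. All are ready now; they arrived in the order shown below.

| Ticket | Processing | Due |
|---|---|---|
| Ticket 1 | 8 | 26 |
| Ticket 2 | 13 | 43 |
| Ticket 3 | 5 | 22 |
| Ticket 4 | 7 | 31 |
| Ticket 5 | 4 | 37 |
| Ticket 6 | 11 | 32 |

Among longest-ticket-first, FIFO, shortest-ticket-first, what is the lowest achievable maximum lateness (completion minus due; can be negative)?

5

LPT (decreasing processing time): Ticket 2 Ticket 6 Ticket 1 Ticket 4 Ticket 3 Ticket 5.
Ticket 2: 0→13, due 43, lateness -30
Ticket 6: 13→24, due 32, lateness -8
Ticket 1: 24→32, due 26, lateness 6
Ticket 4: 32→39, due 31, lateness 8
Ticket 3: 39→44, due 22, lateness 22
Ticket 5: 44→48, due 37, lateness 11
Maximum = 22.
FIFO (arrival order): Ticket 1 Ticket 2 Ticket 3 Ticket 4 Ticket 5 Ticket 6.
Ticket 1: 0→8, due 26, lateness -18
Ticket 2: 8→21, due 43, lateness -22
Ticket 3: 21→26, due 22, lateness 4
Ticket 4: 26→33, due 31, lateness 2
Ticket 5: 33→37, due 37, lateness 0
Ticket 6: 37→48, due 32, lateness 16
Maximum = 16.
SPT (increasing processing time): Ticket 5 Ticket 3 Ticket 4 Ticket 1 Ticket 6 Ticket 2.
Ticket 5: 0→4, due 37, lateness -33
Ticket 3: 4→9, due 22, lateness -13
Ticket 4: 9→16, due 31, lateness -15
Ticket 1: 16→24, due 26, lateness -2
Ticket 6: 24→35, due 32, lateness 3
Ticket 2: 35→48, due 43, lateness 5
Maximum = 5.
LPT 22, FIFO 16, SPT 5 → minimum 5.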